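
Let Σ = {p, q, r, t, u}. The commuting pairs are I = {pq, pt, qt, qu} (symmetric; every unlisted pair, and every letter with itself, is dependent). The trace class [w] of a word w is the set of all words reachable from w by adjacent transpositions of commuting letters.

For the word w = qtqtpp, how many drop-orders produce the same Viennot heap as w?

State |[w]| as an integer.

drop 0:q onto floor
drop 1:t onto floor
drop 2:q onto {0:q}
drop 3:t onto {1:t}
drop 4:p onto floor
drop 5:p onto {4:p}
ground layer = {0:q, 1:t, 4:p}
drop-orders for the pieces not yet dropped (sum over which currently-grounded one goes next):
  1 to go: {2} 1  {3} 1  {5} 1
  2 to go: {0,2} 1  {1,3} 1  {2,3} 2  {2,5} 2  {3,5} 2  {4,5} 1
  3 to go: {0,2,3} 3  {0,2,5} 3  {1,2,3} 3  {1,3,5} 3  {2,3,5} 6  {2,4,5} 3  {3,4,5} 3
  4 to go: {0,1,2,3} 6  {0,2,3,5} 12  {0,2,4,5} 6  {1,2,3,5} 12  {1,3,4,5} 6  {2,3,4,5} 12
  if 0:q drops first: 30 orders
  if 1:t drops first: 30 orders
  if 4:p drops first: 30 orders
heap linearizations: 90

90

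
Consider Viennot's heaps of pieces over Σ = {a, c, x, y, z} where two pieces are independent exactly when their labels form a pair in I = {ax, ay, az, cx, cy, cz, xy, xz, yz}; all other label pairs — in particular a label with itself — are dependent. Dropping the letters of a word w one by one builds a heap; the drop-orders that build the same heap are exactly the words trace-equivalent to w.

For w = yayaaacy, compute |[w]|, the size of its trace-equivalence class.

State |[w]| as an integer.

drop 0:y onto floor
drop 1:a onto floor
drop 2:y onto {0:y}
drop 3:a onto {1:a}
drop 4:a onto {3:a}
drop 5:a onto {4:a}
drop 6:c onto {5:a}
drop 7:y onto {2:y}
ground layer = {0:y, 1:a}
drop-orders for the pieces not yet dropped (sum over which currently-grounded one goes next):
  1 to go: {6} 1  {7} 1
  2 to go: {2,7} 1  {5,6} 1  {6,7} 2
  3 to go: {0,2,7} 1  {2,6,7} 3  {4,5,6} 1  {5,6,7} 3
  4 to go: {0,2,6,7} 4  {2,5,6,7} 6  {3,4,5,6} 1  {4,5,6,7} 4
  5 to go: {0,2,5,6,7} 10  {1,3,4,5,6} 1  {2,4,5,6,7} 10  {3,4,5,6,7} 5
  6 to go: {0,2,4,5,6,7} 20  {1,3,4,5,6,7} 6  {2,3,4,5,6,7} 15
  if 0:y drops first: 21 orders
  if 1:a drops first: 35 orders
heap linearizations: 56

56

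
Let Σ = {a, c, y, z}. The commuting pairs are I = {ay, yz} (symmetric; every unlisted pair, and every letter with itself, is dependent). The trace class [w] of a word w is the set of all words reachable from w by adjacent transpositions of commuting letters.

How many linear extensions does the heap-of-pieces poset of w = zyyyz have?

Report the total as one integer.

piece 0:z — minimal
piece 1:y — minimal
piece 2:y rests on {1:y}
piece 3:y rests on {2:y}
piece 4:z rests on {0:z}
minimal pieces: {0:z, 1:y}
ways to finish when only these pieces remain (= sum over removing one remaining piece with nothing left below it):
  1 left: {3}→1  {4}→1
  2 left: {0,4}→1  {2,3}→1  {3,4}→2
  3 left: {0,3,4}→3  {1,2,3}→1  {2,3,4}→3
  placing 0:z first → 4 extensions
  placing 1:y first → 6 extensions
total linear extensions = 10

10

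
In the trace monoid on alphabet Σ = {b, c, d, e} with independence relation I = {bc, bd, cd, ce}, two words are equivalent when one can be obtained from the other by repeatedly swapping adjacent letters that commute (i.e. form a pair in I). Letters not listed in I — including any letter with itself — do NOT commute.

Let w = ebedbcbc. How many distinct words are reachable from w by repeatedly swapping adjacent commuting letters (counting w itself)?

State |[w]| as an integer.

piece 0:e — minimal
piece 1:b rests on {0:e}
piece 2:e rests on {1:b}
piece 3:d rests on {2:e}
piece 4:b rests on {2:e}
piece 5:c — minimal
piece 6:b rests on {4:b}
piece 7:c rests on {5:c}
minimal pieces: {0:e, 5:c}
ways to finish when only these pieces remain (= sum over removing one remaining piece with nothing left below it):
  1 left: {3}→1  {6}→1  {7}→1
  2 left: {3,6}→2  {3,7}→2  {4,6}→1  {5,7}→1  {6,7}→2
  3 left: {3,4,6}→3  {3,5,7}→3  {3,6,7}→6  {4,6,7}→3  {5,6,7}→3
  4 left: {2,3,4,6}→3  {3,4,6,7}→12  {3,5,6,7}→12  {4,5,6,7}→6
  5 left: {1,2,3,4,6}→3  {2,3,4,6,7}→15  {3,4,5,6,7}→30
  6 left: {0,1,2,3,4,6}→3  {1,2,3,4,6,7}→18  {2,3,4,5,6,7}→45
  placing 0:e first → 63 extensions
  placing 5:c first → 21 extensions
total linear extensions = 84

84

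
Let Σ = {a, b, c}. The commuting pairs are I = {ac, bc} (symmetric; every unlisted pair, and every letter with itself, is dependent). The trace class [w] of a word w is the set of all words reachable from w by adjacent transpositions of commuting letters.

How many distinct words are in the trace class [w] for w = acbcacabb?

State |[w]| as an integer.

84

#0=a has no predecessor
#1=c has no predecessor
#2=b depends on [0:a]
#3=c depends on [1:c]
#4=a depends on [2:b]
#5=c depends on [3:c]
#6=a depends on [4:a]
#7=b depends on [6:a]
#8=b depends on [7:b]
sources: [0:a, 1:c]
N(rest) = Σ N(rest − s) over sources s of rest; N(one piece) = 1:
  size 1 → [5]=1  [8]=1
  size 2 → [3,5]=1  [5,8]=2  [7,8]=1
  size 3 → [1,3,5]=1  [3,5,8]=3  [5,7,8]=3  [6,7,8]=1
  size 4 → [1,3,5,8]=4  [3,5,7,8]=6  [4,6,7,8]=1  [5,6,7,8]=4
  size 5 → [1,3,5,7,8]=10  [2,4,6,7,8]=1  [3,5,6,7,8]=10  [4,5,6,7,8]=5
  size 6 → [0,2,4,6,7,8]=1  [1,3,5,6,7,8]=20  [2,4,5,6,7,8]=6  [3,4,5,6,7,8]=15
  size 7 → [0,2,4,5,6,7,8]=7  [1,3,4,5,6,7,8]=35  [2,3,4,5,6,7,8]=21
  first=0(a) contributes 56
  first=1(c) contributes 28
|[w]| = 84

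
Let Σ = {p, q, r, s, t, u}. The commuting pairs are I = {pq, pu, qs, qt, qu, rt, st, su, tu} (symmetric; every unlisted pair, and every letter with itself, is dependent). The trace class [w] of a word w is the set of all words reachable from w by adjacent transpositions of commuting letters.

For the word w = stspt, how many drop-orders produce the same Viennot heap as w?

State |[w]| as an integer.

3

0(s) covers ∅
1(t) covers ∅
2(s) covers 0:s
3(p) covers 1:t, 2:s
4(t) covers 3:p
floor of heap: 0:s, 1:t
completions by unplaced set U, small U first (add the entries for U minus each lowest piece of U):
  |U|=1: {4}:1
  |U|=2: {3,4}:1
  |U|=3: {1,3,4}:1  {2,3,4}:1
  start at 0(s): 2
  start at 1(t): 1
sum over floor = 3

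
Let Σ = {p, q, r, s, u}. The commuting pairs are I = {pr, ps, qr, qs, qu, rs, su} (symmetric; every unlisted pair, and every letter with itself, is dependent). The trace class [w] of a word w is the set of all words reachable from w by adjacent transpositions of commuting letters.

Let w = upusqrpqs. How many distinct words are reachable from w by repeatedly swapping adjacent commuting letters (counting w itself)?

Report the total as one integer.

252

piece 0:u — minimal
piece 1:p rests on {0:u}
piece 2:u rests on {1:p}
piece 3:s — minimal
piece 4:q rests on {1:p}
piece 5:r rests on {2:u}
piece 6:p rests on {2:u, 4:q}
piece 7:q rests on {6:p}
piece 8:s rests on {3:s}
minimal pieces: {0:u, 3:s}
ways to finish when only these pieces remain (= sum over removing one remaining piece with nothing left below it):
  1 left: {5}→1  {7}→1  {8}→1
  2 left: {3,8}→1  {5,7}→2  {5,8}→2  {6,7}→1  {7,8}→2
  3 left: {3,5,8}→3  {3,7,8}→3  {4,6,7}→1  {5,6,7}→3  {5,7,8}→6  {6,7,8}→3
  4 left: {2,5,6,7}→3  {3,5,7,8}→12  {3,6,7,8}→6  {4,5,6,7}→4  {4,6,7,8}→4  {5,6,7,8}→12
  5 left: {2,4,5,6,7}→7  {2,5,6,7,8}→15  {3,4,6,7,8}→10  {3,5,6,7,8}→30  {4,5,6,7,8}→20
  6 left: {1,2,4,5,6,7}→7  {2,3,5,6,7,8}→45  {2,4,5,6,7,8}→42  {3,4,5,6,7,8}→60
  7 left: {0,1,2,4,5,6,7}→7  {1,2,4,5,6,7,8}→49  {2,3,4,5,6,7,8}→147
  placing 0:u first → 196 extensions
  placing 3:s first → 56 extensions
total linear extensions = 252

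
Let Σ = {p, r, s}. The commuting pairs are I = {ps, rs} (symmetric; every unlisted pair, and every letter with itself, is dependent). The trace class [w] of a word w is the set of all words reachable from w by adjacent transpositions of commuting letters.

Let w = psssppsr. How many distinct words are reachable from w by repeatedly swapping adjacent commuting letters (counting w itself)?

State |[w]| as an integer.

70

#0=p has no predecessor
#1=s has no predecessor
#2=s depends on [1:s]
#3=s depends on [2:s]
#4=p depends on [0:p]
#5=p depends on [4:p]
#6=s depends on [3:s]
#7=r depends on [5:p]
sources: [0:p, 1:s]
N(rest) = Σ N(rest − s) over sources s of rest; N(one piece) = 1:
  size 1 → [6]=1  [7]=1
  size 2 → [3,6]=1  [5,7]=1  [6,7]=2
  size 3 → [2,3,6]=1  [3,6,7]=3  [4,5,7]=1  [5,6,7]=3
  size 4 → [0,4,5,7]=1  [1,2,3,6]=1  [2,3,6,7]=4  [3,5,6,7]=6  [4,5,6,7]=4
  size 5 → [0,4,5,6,7]=5  [1,2,3,6,7]=5  [2,3,5,6,7]=10  [3,4,5,6,7]=10
  size 6 → [0,3,4,5,6,7]=15  [1,2,3,5,6,7]=15  [2,3,4,5,6,7]=20
  first=0(p) contributes 35
  first=1(s) contributes 35
|[w]| = 70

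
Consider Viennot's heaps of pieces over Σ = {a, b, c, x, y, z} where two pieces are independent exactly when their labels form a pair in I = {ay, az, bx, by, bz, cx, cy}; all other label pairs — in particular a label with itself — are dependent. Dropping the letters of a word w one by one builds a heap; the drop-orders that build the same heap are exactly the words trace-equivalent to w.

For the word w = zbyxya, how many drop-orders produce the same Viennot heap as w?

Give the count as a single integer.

9

#0=z has no predecessor
#1=b has no predecessor
#2=y depends on [0:z]
#3=x depends on [2:y]
#4=y depends on [3:x]
#5=a depends on [1:b, 3:x]
sources: [0:z, 1:b]
N(rest) = Σ N(rest − s) over sources s of rest; N(one piece) = 1:
  size 1 → [4]=1  [5]=1
  size 2 → [1,5]=1  [4,5]=2
  size 3 → [1,4,5]=3  [3,4,5]=2
  size 4 → [1,3,4,5]=5  [2,3,4,5]=2
  first=0(z) contributes 7
  first=1(b) contributes 2
|[w]| = 9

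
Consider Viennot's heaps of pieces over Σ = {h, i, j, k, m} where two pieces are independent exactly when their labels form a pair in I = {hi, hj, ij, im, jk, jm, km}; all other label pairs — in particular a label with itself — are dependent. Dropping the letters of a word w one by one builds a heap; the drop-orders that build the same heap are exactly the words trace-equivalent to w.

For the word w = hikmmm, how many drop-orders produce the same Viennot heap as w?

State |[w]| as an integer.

drop 0:h onto floor
drop 1:i onto floor
drop 2:k onto {0:h, 1:i}
drop 3:m onto {0:h}
drop 4:m onto {3:m}
drop 5:m onto {4:m}
ground layer = {0:h, 1:i}
drop-orders for the pieces not yet dropped (sum over which currently-grounded one goes next):
  1 to go: {2} 1  {5} 1
  2 to go: {1,2} 1  {2,5} 2  {4,5} 1
  3 to go: {1,2,5} 3  {2,4,5} 3  {3,4,5} 1
  4 to go: {1,2,4,5} 6  {2,3,4,5} 4
  if 0:h drops first: 10 orders
  if 1:i drops first: 4 orders
heap linearizations: 14

14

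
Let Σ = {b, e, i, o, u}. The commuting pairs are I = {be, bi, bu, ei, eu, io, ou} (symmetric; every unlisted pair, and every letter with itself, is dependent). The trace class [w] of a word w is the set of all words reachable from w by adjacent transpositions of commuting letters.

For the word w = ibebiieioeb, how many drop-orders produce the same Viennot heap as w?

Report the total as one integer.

3960

#0=i has no predecessor
#1=b has no predecessor
#2=e has no predecessor
#3=b depends on [1:b]
#4=i depends on [0:i]
#5=i depends on [4:i]
#6=e depends on [2:e]
#7=i depends on [5:i]
#8=o depends on [3:b, 6:e]
#9=e depends on [8:o]
#10=b depends on [8:o]
sources: [0:i, 1:b, 2:e]
N(rest) = Σ N(rest − s) over sources s of rest; N(one piece) = 1:
  size 1 → [7]=1  [9]=1  [10]=1
  size 2 → [5,7]=1  [7,9]=2  [7,10]=2  [9,10]=2
  size 3 → [4,5,7]=1  [5,7,9]=3  [5,7,10]=3  [7,9,10]=6  [8,9,10]=2
  size 4 → [0,4,5,7]=1  [3,8,9,10]=2  [4,5,7,9]=4  [4,5,7,10]=4  [5,7,9,10]=12  [6,8,9,10]=2  [7,8,9,10]=8
  size 5 → [0,4,5,7,9]=5  [0,4,5,7,10]=5  [1,3,8,9,10]=2  [2,6,8,9,10]=2  [3,6,8,9,10]=4  [3,7,8,9,10]=10  [4,5,7,9,10]=20  [5,7,8,9,10]=20  [6,7,8,9,10]=10
  size 6 → [0,4,5,7,9,10]=30  [1,3,6,8,9,10]=6  [1,3,7,8,9,10]=12  [2,3,6,8,9,10]=6  [2,6,7,8,9,10]=12  [3,5,7,8,9,10]=30  [3,6,7,8,9,10]=24  [4,5,7,8,9,10]=40  [5,6,7,8,9,10]=30
  size 7 → [0,4,5,7,8,9,10]=70  [1,2,3,6,8,9,10]=12  [1,3,5,7,8,9,10]=42  [1,3,6,7,8,9,10]=42  [2,3,6,7,8,9,10]=42  [2,5,6,7,8,9,10]=42  [3,4,5,7,8,9,10]=70  [3,5,6,7,8,9,10]=84  [4,5,6,7,8,9,10]=70
  size 8 → [0,3,4,5,7,8,9,10]=140  [0,4,5,6,7,8,9,10]=140  [1,2,3,6,7,8,9,10]=96  [1,3,4,5,7,8,9,10]=112  [1,3,5,6,7,8,9,10]=168  [2,3,5,6,7,8,9,10]=168  [2,4,5,6,7,8,9,10]=112  [3,4,5,6,7,8,9,10]=224
  size 9 → [0,1,3,4,5,7,8,9,10]=252  [0,2,4,5,6,7,8,9,10]=252  [0,3,4,5,6,7,8,9,10]=504  [1,2,3,5,6,7,8,9,10]=432  [1,3,4,5,6,7,8,9,10]=504  [2,3,4,5,6,7,8,9,10]=504
  first=0(i) contributes 1440
  first=1(b) contributes 1260
  first=2(e) contributes 1260
|[w]| = 3960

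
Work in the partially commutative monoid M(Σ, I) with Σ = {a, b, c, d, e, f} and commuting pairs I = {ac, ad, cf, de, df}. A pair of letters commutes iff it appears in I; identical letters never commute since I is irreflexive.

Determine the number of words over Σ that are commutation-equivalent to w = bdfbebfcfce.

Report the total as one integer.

#0=b has no predecessor
#1=d depends on [0:b]
#2=f depends on [0:b]
#3=b depends on [1:d, 2:f]
#4=e depends on [3:b]
#5=b depends on [4:e]
#6=f depends on [5:b]
#7=c depends on [5:b]
#8=f depends on [6:f]
#9=c depends on [7:c]
#10=e depends on [8:f, 9:c]
sources: [0:b]
N(rest) = Σ N(rest − s) over sources s of rest; N(one piece) = 1:
  size 1 → [10]=1
  size 2 → [8,10]=1  [9,10]=1
  size 3 → [6,8,10]=1  [7,9,10]=1  [8,9,10]=2
  size 4 → [6,8,9,10]=3  [7,8,9,10]=3
  size 5 → [6,7,8,9,10]=6
  size 6 → [5,6,7,8,9,10]=6
  size 7 → [4,5,6,7,8,9,10]=6
  size 8 → [3,4,5,6,7,8,9,10]=6
  size 9 → [1,3,4,5,6,7,8,9,10]=6  [2,3,4,5,6,7,8,9,10]=6
  first=0(b) contributes 12

12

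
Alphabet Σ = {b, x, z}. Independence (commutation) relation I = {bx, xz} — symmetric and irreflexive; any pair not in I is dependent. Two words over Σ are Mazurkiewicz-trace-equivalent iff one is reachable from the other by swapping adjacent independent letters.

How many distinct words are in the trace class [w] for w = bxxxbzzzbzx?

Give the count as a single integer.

330

drop 0:b onto floor
drop 1:x onto floor
drop 2:x onto {1:x}
drop 3:x onto {2:x}
drop 4:b onto {0:b}
drop 5:z onto {4:b}
drop 6:z onto {5:z}
drop 7:z onto {6:z}
drop 8:b onto {7:z}
drop 9:z onto {8:b}
drop 10:x onto {3:x}
ground layer = {0:b, 1:x}
drop-orders for the pieces not yet dropped (sum over which currently-grounded one goes next):
  1 to go: {9} 1  {10} 1
  2 to go: {3,10} 1  {8,9} 1  {9,10} 2
  3 to go: {2,3,10} 1  {3,9,10} 3  {7,8,9} 1  {8,9,10} 3
  4 to go: {1,2,3,10} 1  {2,3,9,10} 4  {3,8,9,10} 6  {6,7,8,9} 1  {7,8,9,10} 4
  5 to go: {1,2,3,9,10} 5  {2,3,8,9,10} 10  {3,7,8,9,10} 10  {5,6,7,8,9} 1  {6,7,8,9,10} 5
  6 to go: {1,2,3,8,9,10} 15  {2,3,7,8,9,10} 20  {3,6,7,8,9,10} 15  {4,5,6,7,8,9} 1  {5,6,7,8,9,10} 6
  7 to go: {0,4,5,6,7,8,9} 1  {1,2,3,7,8,9,10} 35  {2,3,6,7,8,9,10} 35  {3,5,6,7,8,9,10} 21  {4,5,6,7,8,9,10} 7
  8 to go: {0,4,5,6,7,8,9,10} 8  {1,2,3,6,7,8,9,10} 70  {2,3,5,6,7,8,9,10} 56  {3,4,5,6,7,8,9,10} 28
  9 to go: {0,3,4,5,6,7,8,9,10} 36  {1,2,3,5,6,7,8,9,10} 126  {2,3,4,5,6,7,8,9,10} 84
  if 0:b drops first: 210 orders
  if 1:x drops first: 120 orders
heap linearizations: 330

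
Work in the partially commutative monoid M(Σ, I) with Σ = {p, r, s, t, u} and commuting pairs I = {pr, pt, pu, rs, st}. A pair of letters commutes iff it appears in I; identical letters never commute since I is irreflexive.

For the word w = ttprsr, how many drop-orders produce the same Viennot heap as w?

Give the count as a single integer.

15

piece 0:t — minimal
piece 1:t rests on {0:t}
piece 2:p — minimal
piece 3:r rests on {1:t}
piece 4:s rests on {2:p}
piece 5:r rests on {3:r}
minimal pieces: {0:t, 2:p}
ways to finish when only these pieces remain (= sum over removing one remaining piece with nothing left below it):
  1 left: {4}→1  {5}→1
  2 left: {2,4}→1  {3,5}→1  {4,5}→2
  3 left: {1,3,5}→1  {2,4,5}→3  {3,4,5}→3
  4 left: {0,1,3,5}→1  {1,3,4,5}→4  {2,3,4,5}→6
  placing 0:t first → 10 extensions
  placing 2:p first → 5 extensions
total linear extensions = 15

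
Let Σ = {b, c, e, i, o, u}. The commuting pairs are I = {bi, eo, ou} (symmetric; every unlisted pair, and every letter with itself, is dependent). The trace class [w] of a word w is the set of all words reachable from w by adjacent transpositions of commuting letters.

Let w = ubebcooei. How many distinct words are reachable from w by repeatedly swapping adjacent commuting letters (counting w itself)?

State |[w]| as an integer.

drop 0:u onto floor
drop 1:b onto {0:u}
drop 2:e onto {1:b}
drop 3:b onto {2:e}
drop 4:c onto {3:b}
drop 5:o onto {4:c}
drop 6:o onto {5:o}
drop 7:e onto {4:c}
drop 8:i onto {6:o, 7:e}
ground layer = {0:u}
drop-orders for the pieces not yet dropped (sum over which currently-grounded one goes next):
  1 to go: {8} 1
  2 to go: {6,8} 1  {7,8} 1
  3 to go: {5,6,8} 1  {6,7,8} 2
  4 to go: {5,6,7,8} 3
  5 to go: {4,5,6,7,8} 3
  6 to go: {3,4,5,6,7,8} 3
  7 to go: {2,3,4,5,6,7,8} 3
  if 0:u drops first: 3 orders

3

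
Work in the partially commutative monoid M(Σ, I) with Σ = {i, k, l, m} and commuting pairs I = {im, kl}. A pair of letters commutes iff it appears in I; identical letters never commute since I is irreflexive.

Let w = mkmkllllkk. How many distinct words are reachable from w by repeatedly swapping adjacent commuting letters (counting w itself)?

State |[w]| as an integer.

#0=m has no predecessor
#1=k depends on [0:m]
#2=m depends on [1:k]
#3=k depends on [2:m]
#4=l depends on [2:m]
#5=l depends on [4:l]
#6=l depends on [5:l]
#7=l depends on [6:l]
#8=k depends on [3:k]
#9=k depends on [8:k]
sources: [0:m]
N(rest) = Σ N(rest − s) over sources s of rest; N(one piece) = 1:
  size 1 → [7]=1  [9]=1
  size 2 → [6,7]=1  [7,9]=2  [8,9]=1
  size 3 → [3,8,9]=1  [5,6,7]=1  [6,7,9]=3  [7,8,9]=3
  size 4 → [3,7,8,9]=4  [4,5,6,7]=1  [5,6,7,9]=4  [6,7,8,9]=6
  size 5 → [3,6,7,8,9]=10  [4,5,6,7,9]=5  [5,6,7,8,9]=10
  size 6 → [3,5,6,7,8,9]=20  [4,5,6,7,8,9]=15
  size 7 → [3,4,5,6,7,8,9]=35
  size 8 → [2,3,4,5,6,7,8,9]=35
  first=0(m) contributes 35

35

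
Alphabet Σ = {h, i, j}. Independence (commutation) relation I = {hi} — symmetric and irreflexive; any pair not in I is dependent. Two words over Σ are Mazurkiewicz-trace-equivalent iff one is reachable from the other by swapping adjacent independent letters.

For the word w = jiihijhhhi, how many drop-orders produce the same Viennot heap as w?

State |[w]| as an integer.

0(j) covers ∅
1(i) covers 0:j
2(i) covers 1:i
3(h) covers 0:j
4(i) covers 2:i
5(j) covers 3:h, 4:i
6(h) covers 5:j
7(h) covers 6:h
8(h) covers 7:h
9(i) covers 5:j
floor of heap: 0:j
completions by unplaced set U, small U first (add the entries for U minus each lowest piece of U):
  |U|=1: {8}:1  {9}:1
  |U|=2: {7,8}:1  {8,9}:2
  |U|=3: {6,7,8}:1  {7,8,9}:3
  |U|=4: {6,7,8,9}:4
  |U|=5: {5,6,7,8,9}:4
  |U|=6: {3,5,6,7,8,9}:4  {4,5,6,7,8,9}:4
  |U|=7: {2,4,5,6,7,8,9}:4  {3,4,5,6,7,8,9}:8
  |U|=8: {1,2,4,5,6,7,8,9}:4  {2,3,4,5,6,7,8,9}:12
  start at 0(j): 16

16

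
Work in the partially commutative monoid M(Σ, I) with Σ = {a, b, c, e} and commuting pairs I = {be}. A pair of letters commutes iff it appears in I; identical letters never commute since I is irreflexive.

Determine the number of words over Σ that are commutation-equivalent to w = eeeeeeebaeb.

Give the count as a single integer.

piece 0:e — minimal
piece 1:e rests on {0:e}
piece 2:e rests on {1:e}
piece 3:e rests on {2:e}
piece 4:e rests on {3:e}
piece 5:e rests on {4:e}
piece 6:e rests on {5:e}
piece 7:b — minimal
piece 8:a rests on {6:e, 7:b}
piece 9:e rests on {8:a}
piece 10:b rests on {8:a}
minimal pieces: {0:e, 7:b}
ways to finish when only these pieces remain (= sum over removing one remaining piece with nothing left below it):
  1 left: {9}→1  {10}→1
  2 left: {9,10}→2
  3 left: {8,9,10}→2
  4 left: {6,8,9,10}→2  {7,8,9,10}→2
  5 left: {5,6,8,9,10}→2  {6,7,8,9,10}→4
  6 left: {4,5,6,8,9,10}→2  {5,6,7,8,9,10}→6
  7 left: {3,4,5,6,8,9,10}→2  {4,5,6,7,8,9,10}→8
  8 left: {2,3,4,5,6,8,9,10}→2  {3,4,5,6,7,8,9,10}→10
  9 left: {1,2,3,4,5,6,8,9,10}→2  {2,3,4,5,6,7,8,9,10}→12
  placing 0:e first → 14 extensions
  placing 7:b first → 2 extensions
total linear extensions = 16

16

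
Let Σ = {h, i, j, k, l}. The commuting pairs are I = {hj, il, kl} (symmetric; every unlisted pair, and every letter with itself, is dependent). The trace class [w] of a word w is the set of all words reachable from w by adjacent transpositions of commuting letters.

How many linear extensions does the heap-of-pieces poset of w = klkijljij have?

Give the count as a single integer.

piece 0:k — minimal
piece 1:l — minimal
piece 2:k rests on {0:k}
piece 3:i rests on {2:k}
piece 4:j rests on {1:l, 3:i}
piece 5:l rests on {4:j}
piece 6:j rests on {5:l}
piece 7:i rests on {6:j}
piece 8:j rests on {7:i}
minimal pieces: {0:k, 1:l}
ways to finish when only these pieces remain (= sum over removing one remaining piece with nothing left below it):
  1 left: {8}→1
  2 left: {7,8}→1
  3 left: {6,7,8}→1
  4 left: {5,6,7,8}→1
  5 left: {4,5,6,7,8}→1
  6 left: {1,4,5,6,7,8}→1  {3,4,5,6,7,8}→1
  7 left: {1,3,4,5,6,7,8}→2  {2,3,4,5,6,7,8}→1
  placing 0:k first → 3 extensions
  placing 1:l first → 1 extensions
total linear extensions = 4

4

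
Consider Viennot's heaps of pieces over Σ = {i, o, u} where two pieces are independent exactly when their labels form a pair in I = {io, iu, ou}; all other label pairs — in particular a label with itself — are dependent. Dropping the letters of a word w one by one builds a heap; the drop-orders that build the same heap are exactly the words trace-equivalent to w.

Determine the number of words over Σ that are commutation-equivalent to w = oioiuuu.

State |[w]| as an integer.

0(o) covers ∅
1(i) covers ∅
2(o) covers 0:o
3(i) covers 1:i
4(u) covers ∅
5(u) covers 4:u
6(u) covers 5:u
floor of heap: 0:o, 1:i, 4:u
completions by unplaced set U, small U first (add the entries for U minus each lowest piece of U):
  |U|=1: {2}:1  {3}:1  {6}:1
  |U|=2: {0,2}:1  {1,3}:1  {2,3}:2  {2,6}:2  {3,6}:2  {5,6}:1
  |U|=3: {0,2,3}:3  {0,2,6}:3  {1,2,3}:3  {1,3,6}:3  {2,3,6}:6  {2,5,6}:3  {3,5,6}:3  {4,5,6}:1
  |U|=4: {0,1,2,3}:6  {0,2,3,6}:12  {0,2,5,6}:6  {1,2,3,6}:12  {1,3,5,6}:6  {2,3,5,6}:12  {2,4,5,6}:4  {3,4,5,6}:4
  |U|=5: {0,1,2,3,6}:30  {0,2,3,5,6}:30  {0,2,4,5,6}:10  {1,2,3,5,6}:30  {1,3,4,5,6}:10  {2,3,4,5,6}:20
  start at 0(o): 60
  start at 1(i): 60
  start at 4(u): 90
sum over floor = 210

210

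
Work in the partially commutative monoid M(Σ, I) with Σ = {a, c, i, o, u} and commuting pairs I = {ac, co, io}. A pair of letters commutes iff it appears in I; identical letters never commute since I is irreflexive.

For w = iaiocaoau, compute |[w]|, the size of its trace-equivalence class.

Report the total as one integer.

0(i) covers ∅
1(a) covers 0:i
2(i) covers 1:a
3(o) covers 1:a
4(c) covers 2:i
5(a) covers 2:i, 3:o
6(o) covers 5:a
7(a) covers 6:o
8(u) covers 4:c, 7:a
floor of heap: 0:i
completions by unplaced set U, small U first (add the entries for U minus each lowest piece of U):
  |U|=1: {8}:1
  |U|=2: {4,8}:1  {7,8}:1
  |U|=3: {4,7,8}:2  {6,7,8}:1
  |U|=4: {4,6,7,8}:3  {5,6,7,8}:1
  |U|=5: {3,5,6,7,8}:1  {4,5,6,7,8}:4
  |U|=6: {2,4,5,6,7,8}:4  {3,4,5,6,7,8}:5
  |U|=7: {2,3,4,5,6,7,8}:9
  start at 0(i): 9

9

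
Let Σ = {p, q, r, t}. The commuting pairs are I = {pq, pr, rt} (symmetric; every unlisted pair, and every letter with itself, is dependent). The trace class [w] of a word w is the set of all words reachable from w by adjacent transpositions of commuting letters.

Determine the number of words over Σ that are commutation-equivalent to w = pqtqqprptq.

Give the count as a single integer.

32

piece 0:p — minimal
piece 1:q — minimal
piece 2:t rests on {0:p, 1:q}
piece 3:q rests on {2:t}
piece 4:q rests on {3:q}
piece 5:p rests on {2:t}
piece 6:r rests on {4:q}
piece 7:p rests on {5:p}
piece 8:t rests on {4:q, 7:p}
piece 9:q rests on {6:r, 8:t}
minimal pieces: {0:p, 1:q}
ways to finish when only these pieces remain (= sum over removing one remaining piece with nothing left below it):
  1 left: {9}→1
  2 left: {6,9}→1  {8,9}→1
  3 left: {6,8,9}→2  {7,8,9}→1
  4 left: {4,6,8,9}→2  {5,7,8,9}→1  {6,7,8,9}→3
  5 left: {3,4,6,8,9}→2  {4,6,7,8,9}→5  {5,6,7,8,9}→4
  6 left: {3,4,6,7,8,9}→7  {4,5,6,7,8,9}→9
  7 left: {3,4,5,6,7,8,9}→16
  8 left: {2,3,4,5,6,7,8,9}→16
  placing 0:p first → 16 extensions
  placing 1:q first → 16 extensions
total linear extensions = 32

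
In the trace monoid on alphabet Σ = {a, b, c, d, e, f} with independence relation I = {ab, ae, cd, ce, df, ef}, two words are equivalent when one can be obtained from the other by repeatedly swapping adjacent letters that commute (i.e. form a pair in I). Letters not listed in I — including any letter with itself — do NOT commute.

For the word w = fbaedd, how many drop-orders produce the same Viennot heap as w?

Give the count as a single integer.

3

#0=f has no predecessor
#1=b depends on [0:f]
#2=a depends on [0:f]
#3=e depends on [1:b]
#4=d depends on [2:a, 3:e]
#5=d depends on [4:d]
sources: [0:f]
N(rest) = Σ N(rest − s) over sources s of rest; N(one piece) = 1:
  size 1 → [5]=1
  size 2 → [4,5]=1
  size 3 → [2,4,5]=1  [3,4,5]=1
  size 4 → [1,3,4,5]=1  [2,3,4,5]=2
  first=0(f) contributes 3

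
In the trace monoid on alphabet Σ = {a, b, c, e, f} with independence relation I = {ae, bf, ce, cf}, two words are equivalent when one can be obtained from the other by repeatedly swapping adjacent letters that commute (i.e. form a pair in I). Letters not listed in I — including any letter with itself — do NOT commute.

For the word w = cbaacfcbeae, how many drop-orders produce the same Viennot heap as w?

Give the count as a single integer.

12

#0=c has no predecessor
#1=b depends on [0:c]
#2=a depends on [1:b]
#3=a depends on [2:a]
#4=c depends on [3:a]
#5=f depends on [3:a]
#6=c depends on [4:c]
#7=b depends on [6:c]
#8=e depends on [5:f, 7:b]
#9=a depends on [5:f, 7:b]
#10=e depends on [8:e]
sources: [0:c]
N(rest) = Σ N(rest − s) over sources s of rest; N(one piece) = 1:
  size 1 → [9]=1  [10]=1
  size 2 → [8,10]=1  [9,10]=2
  size 3 → [8,9,10]=3
  size 4 → [5,8,9,10]=3  [7,8,9,10]=3
  size 5 → [5,7,8,9,10]=6  [6,7,8,9,10]=3
  size 6 → [4,6,7,8,9,10]=3  [5,6,7,8,9,10]=9
  size 7 → [4,5,6,7,8,9,10]=12
  size 8 → [3,4,5,6,7,8,9,10]=12
  size 9 → [2,3,4,5,6,7,8,9,10]=12
  first=0(c) contributes 12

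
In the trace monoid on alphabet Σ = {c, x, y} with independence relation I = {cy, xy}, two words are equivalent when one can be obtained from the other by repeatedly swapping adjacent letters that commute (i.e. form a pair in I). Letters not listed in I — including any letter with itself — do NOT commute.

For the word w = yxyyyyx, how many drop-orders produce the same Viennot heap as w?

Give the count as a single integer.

21

piece 0:y — minimal
piece 1:x — minimal
piece 2:y rests on {0:y}
piece 3:y rests on {2:y}
piece 4:y rests on {3:y}
piece 5:y rests on {4:y}
piece 6:x rests on {1:x}
minimal pieces: {0:y, 1:x}
ways to finish when only these pieces remain (= sum over removing one remaining piece with nothing left below it):
  1 left: {5}→1  {6}→1
  2 left: {1,6}→1  {4,5}→1  {5,6}→2
  3 left: {1,5,6}→3  {3,4,5}→1  {4,5,6}→3
  4 left: {1,4,5,6}→6  {2,3,4,5}→1  {3,4,5,6}→4
  5 left: {0,2,3,4,5}→1  {1,3,4,5,6}→10  {2,3,4,5,6}→5
  placing 0:y first → 15 extensions
  placing 1:x first → 6 extensions
total linear extensions = 21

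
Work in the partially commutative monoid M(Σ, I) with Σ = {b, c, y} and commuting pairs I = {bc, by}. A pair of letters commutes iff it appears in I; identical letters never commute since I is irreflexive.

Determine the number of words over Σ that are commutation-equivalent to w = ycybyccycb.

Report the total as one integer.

piece 0:y — minimal
piece 1:c rests on {0:y}
piece 2:y rests on {1:c}
piece 3:b — minimal
piece 4:y rests on {2:y}
piece 5:c rests on {4:y}
piece 6:c rests on {5:c}
piece 7:y rests on {6:c}
piece 8:c rests on {7:y}
piece 9:b rests on {3:b}
minimal pieces: {0:y, 3:b}
ways to finish when only these pieces remain (= sum over removing one remaining piece with nothing left below it):
  1 left: {8}→1  {9}→1
  2 left: {3,9}→1  {7,8}→1  {8,9}→2
  3 left: {3,8,9}→3  {6,7,8}→1  {7,8,9}→3
  4 left: {3,7,8,9}→6  {5,6,7,8}→1  {6,7,8,9}→4
  5 left: {3,6,7,8,9}→10  {4,5,6,7,8}→1  {5,6,7,8,9}→5
  6 left: {2,4,5,6,7,8}→1  {3,5,6,7,8,9}→15  {4,5,6,7,8,9}→6
  7 left: {1,2,4,5,6,7,8}→1  {2,4,5,6,7,8,9}→7  {3,4,5,6,7,8,9}→21
  8 left: {0,1,2,4,5,6,7,8}→1  {1,2,4,5,6,7,8,9}→8  {2,3,4,5,6,7,8,9}→28
  placing 0:y first → 36 extensions
  placing 3:b first → 9 extensions
total linear extensions = 45

45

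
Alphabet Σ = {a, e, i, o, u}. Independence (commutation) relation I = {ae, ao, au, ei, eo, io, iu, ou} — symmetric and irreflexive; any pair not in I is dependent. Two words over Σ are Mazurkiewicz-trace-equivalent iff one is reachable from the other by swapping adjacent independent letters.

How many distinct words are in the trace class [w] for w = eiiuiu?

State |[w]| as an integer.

20

#0=e has no predecessor
#1=i has no predecessor
#2=i depends on [1:i]
#3=u depends on [0:e]
#4=i depends on [2:i]
#5=u depends on [3:u]
sources: [0:e, 1:i]
N(rest) = Σ N(rest − s) over sources s of rest; N(one piece) = 1:
  size 1 → [4]=1  [5]=1
  size 2 → [2,4]=1  [3,5]=1  [4,5]=2
  size 3 → [0,3,5]=1  [1,2,4]=1  [2,4,5]=3  [3,4,5]=3
  size 4 → [0,3,4,5]=4  [1,2,4,5]=4  [2,3,4,5]=6
  first=0(e) contributes 10
  first=1(i) contributes 10
|[w]| = 20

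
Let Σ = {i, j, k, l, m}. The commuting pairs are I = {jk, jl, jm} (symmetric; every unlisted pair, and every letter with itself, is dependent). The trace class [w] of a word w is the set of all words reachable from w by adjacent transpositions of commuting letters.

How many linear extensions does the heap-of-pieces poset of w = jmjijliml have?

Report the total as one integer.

#0=j has no predecessor
#1=m has no predecessor
#2=j depends on [0:j]
#3=i depends on [1:m, 2:j]
#4=j depends on [3:i]
#5=l depends on [3:i]
#6=i depends on [4:j, 5:l]
#7=m depends on [6:i]
#8=l depends on [7:m]
sources: [0:j, 1:m]
N(rest) = Σ N(rest − s) over sources s of rest; N(one piece) = 1:
  size 1 → [8]=1
  size 2 → [7,8]=1
  size 3 → [6,7,8]=1
  size 4 → [4,6,7,8]=1  [5,6,7,8]=1
  size 5 → [4,5,6,7,8]=2
  size 6 → [3,4,5,6,7,8]=2
  size 7 → [1,3,4,5,6,7,8]=2  [2,3,4,5,6,7,8]=2
  first=0(j) contributes 4
  first=1(m) contributes 2
|[w]| = 6

6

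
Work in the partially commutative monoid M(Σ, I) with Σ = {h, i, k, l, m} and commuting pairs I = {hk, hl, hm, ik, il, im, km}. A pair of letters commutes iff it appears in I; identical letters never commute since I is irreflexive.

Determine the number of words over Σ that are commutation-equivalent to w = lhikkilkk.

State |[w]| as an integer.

84

0(l) covers ∅
1(h) covers ∅
2(i) covers 1:h
3(k) covers 0:l
4(k) covers 3:k
5(i) covers 2:i
6(l) covers 4:k
7(k) covers 6:l
8(k) covers 7:k
floor of heap: 0:l, 1:h
completions by unplaced set U, small U first (add the entries for U minus each lowest piece of U):
  |U|=1: {5}:1  {8}:1
  |U|=2: {2,5}:1  {5,8}:2  {7,8}:1
  |U|=3: {1,2,5}:1  {2,5,8}:3  {5,7,8}:3  {6,7,8}:1
  |U|=4: {1,2,5,8}:4  {2,5,7,8}:6  {4,6,7,8}:1  {5,6,7,8}:4
  |U|=5: {1,2,5,7,8}:10  {2,5,6,7,8}:10  {3,4,6,7,8}:1  {4,5,6,7,8}:5
  |U|=6: {0,3,4,6,7,8}:1  {1,2,5,6,7,8}:20  {2,4,5,6,7,8}:15  {3,4,5,6,7,8}:6
  |U|=7: {0,3,4,5,6,7,8}:7  {1,2,4,5,6,7,8}:35  {2,3,4,5,6,7,8}:21
  start at 0(l): 56
  start at 1(h): 28
sum over floor = 84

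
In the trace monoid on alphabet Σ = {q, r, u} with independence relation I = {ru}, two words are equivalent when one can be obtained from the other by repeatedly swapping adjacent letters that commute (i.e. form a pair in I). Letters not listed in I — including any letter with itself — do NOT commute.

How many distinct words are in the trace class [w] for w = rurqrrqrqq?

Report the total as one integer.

drop 0:r onto floor
drop 1:u onto floor
drop 2:r onto {0:r}
drop 3:q onto {1:u, 2:r}
drop 4:r onto {3:q}
drop 5:r onto {4:r}
drop 6:q onto {5:r}
drop 7:r onto {6:q}
drop 8:q onto {7:r}
drop 9:q onto {8:q}
ground layer = {0:r, 1:u}
drop-orders for the pieces not yet dropped (sum over which currently-grounded one goes next):
  1 to go: {9} 1
  2 to go: {8,9} 1
  3 to go: {7,8,9} 1
  4 to go: {6,7,8,9} 1
  5 to go: {5,6,7,8,9} 1
  6 to go: {4,5,6,7,8,9} 1
  7 to go: {3,4,5,6,7,8,9} 1
  8 to go: {1,3,4,5,6,7,8,9} 1  {2,3,4,5,6,7,8,9} 1
  if 0:r drops first: 2 orders
  if 1:u drops first: 1 orders
heap linearizations: 3

3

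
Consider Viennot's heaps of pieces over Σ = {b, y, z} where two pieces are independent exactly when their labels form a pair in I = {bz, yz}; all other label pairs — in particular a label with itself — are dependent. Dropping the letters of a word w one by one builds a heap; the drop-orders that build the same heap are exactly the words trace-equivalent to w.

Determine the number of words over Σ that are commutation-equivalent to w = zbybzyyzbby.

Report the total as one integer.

0(z) covers ∅
1(b) covers ∅
2(y) covers 1:b
3(b) covers 2:y
4(z) covers 0:z
5(y) covers 3:b
6(y) covers 5:y
7(z) covers 4:z
8(b) covers 6:y
9(b) covers 8:b
10(y) covers 9:b
floor of heap: 0:z, 1:b
completions by unplaced set U, small U first (add the entries for U minus each lowest piece of U):
  |U|=1: {7}:1  {10}:1
  |U|=2: {4,7}:1  {7,10}:2  {9,10}:1
  |U|=3: {0,4,7}:1  {4,7,10}:3  {7,9,10}:3  {8,9,10}:1
  |U|=4: {0,4,7,10}:4  {4,7,9,10}:6  {6,8,9,10}:1  {7,8,9,10}:4
  |U|=5: {0,4,7,9,10}:10  {4,7,8,9,10}:10  {5,6,8,9,10}:1  {6,7,8,9,10}:5
  |U|=6: {0,4,7,8,9,10}:20  {3,5,6,8,9,10}:1  {4,6,7,8,9,10}:15  {5,6,7,8,9,10}:6
  |U|=7: {0,4,6,7,8,9,10}:35  {2,3,5,6,8,9,10}:1  {3,5,6,7,8,9,10}:7  {4,5,6,7,8,9,10}:21
  |U|=8: {0,4,5,6,7,8,9,10}:56  {1,2,3,5,6,8,9,10}:1  {2,3,5,6,7,8,9,10}:8  {3,4,5,6,7,8,9,10}:28
  |U|=9: {0,3,4,5,6,7,8,9,10}:84  {1,2,3,5,6,7,8,9,10}:9  {2,3,4,5,6,7,8,9,10}:36
  start at 0(z): 45
  start at 1(b): 120
sum over floor = 165

165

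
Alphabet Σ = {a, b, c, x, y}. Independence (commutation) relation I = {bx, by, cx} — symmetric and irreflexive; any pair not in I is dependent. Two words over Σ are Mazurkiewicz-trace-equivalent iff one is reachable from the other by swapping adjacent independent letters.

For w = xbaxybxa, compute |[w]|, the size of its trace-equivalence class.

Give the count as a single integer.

piece 0:x — minimal
piece 1:b — minimal
piece 2:a rests on {0:x, 1:b}
piece 3:x rests on {2:a}
piece 4:y rests on {3:x}
piece 5:b rests on {2:a}
piece 6:x rests on {4:y}
piece 7:a rests on {5:b, 6:x}
minimal pieces: {0:x, 1:b}
ways to finish when only these pieces remain (= sum over removing one remaining piece with nothing left below it):
  1 left: {7}→1
  2 left: {5,7}→1  {6,7}→1
  3 left: {4,6,7}→1  {5,6,7}→2
  4 left: {3,4,6,7}→1  {4,5,6,7}→3
  5 left: {3,4,5,6,7}→4
  6 left: {2,3,4,5,6,7}→4
  placing 0:x first → 4 extensions
  placing 1:b first → 4 extensions
total linear extensions = 8

8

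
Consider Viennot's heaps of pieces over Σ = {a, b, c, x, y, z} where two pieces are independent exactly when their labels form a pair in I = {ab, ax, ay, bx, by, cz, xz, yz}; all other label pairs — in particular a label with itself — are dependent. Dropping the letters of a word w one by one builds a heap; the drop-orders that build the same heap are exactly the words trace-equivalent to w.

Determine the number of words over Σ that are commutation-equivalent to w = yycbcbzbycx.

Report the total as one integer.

0(y) covers ∅
1(y) covers 0:y
2(c) covers 1:y
3(b) covers 2:c
4(c) covers 3:b
5(b) covers 4:c
6(z) covers 5:b
7(b) covers 6:z
8(y) covers 4:c
9(c) covers 7:b, 8:y
10(x) covers 9:c
floor of heap: 0:y
completions by unplaced set U, small U first (add the entries for U minus each lowest piece of U):
  |U|=1: {10}:1
  |U|=2: {9,10}:1
  |U|=3: {7,9,10}:1  {8,9,10}:1
  |U|=4: {6,7,9,10}:1  {7,8,9,10}:2
  |U|=5: {5,6,7,9,10}:1  {6,7,8,9,10}:3
  |U|=6: {5,6,7,8,9,10}:4
  |U|=7: {4,5,6,7,8,9,10}:4
  |U|=8: {3,4,5,6,7,8,9,10}:4
  |U|=9: {2,3,4,5,6,7,8,9,10}:4
  start at 0(y): 4

4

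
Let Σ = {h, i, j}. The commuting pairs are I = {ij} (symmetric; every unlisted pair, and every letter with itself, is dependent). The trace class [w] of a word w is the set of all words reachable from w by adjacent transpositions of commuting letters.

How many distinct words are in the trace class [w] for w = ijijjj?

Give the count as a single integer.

15

0(i) covers ∅
1(j) covers ∅
2(i) covers 0:i
3(j) covers 1:j
4(j) covers 3:j
5(j) covers 4:j
floor of heap: 0:i, 1:j
completions by unplaced set U, small U first (add the entries for U minus each lowest piece of U):
  |U|=1: {2}:1  {5}:1
  |U|=2: {0,2}:1  {2,5}:2  {4,5}:1
  |U|=3: {0,2,5}:3  {2,4,5}:3  {3,4,5}:1
  |U|=4: {0,2,4,5}:6  {1,3,4,5}:1  {2,3,4,5}:4
  start at 0(i): 5
  start at 1(j): 10
sum over floor = 15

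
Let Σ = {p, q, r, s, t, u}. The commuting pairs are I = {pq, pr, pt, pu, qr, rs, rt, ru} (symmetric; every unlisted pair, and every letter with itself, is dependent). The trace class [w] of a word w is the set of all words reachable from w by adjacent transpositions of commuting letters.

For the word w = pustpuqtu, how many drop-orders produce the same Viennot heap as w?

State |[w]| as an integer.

drop 0:p onto floor
drop 1:u onto floor
drop 2:s onto {0:p, 1:u}
drop 3:t onto {2:s}
drop 4:p onto {2:s}
drop 5:u onto {3:t}
drop 6:q onto {5:u}
drop 7:t onto {6:q}
drop 8:u onto {7:t}
ground layer = {0:p, 1:u}
drop-orders for the pieces not yet dropped (sum over which currently-grounded one goes next):
  1 to go: {4} 1  {8} 1
  2 to go: {4,8} 2  {7,8} 1
  3 to go: {4,7,8} 3  {6,7,8} 1
  4 to go: {4,6,7,8} 4  {5,6,7,8} 1
  5 to go: {3,5,6,7,8} 1  {4,5,6,7,8} 5
  6 to go: {3,4,5,6,7,8} 6
  7 to go: {2,3,4,5,6,7,8} 6
  if 0:p drops first: 6 orders
  if 1:u drops first: 6 orders
heap linearizations: 12

12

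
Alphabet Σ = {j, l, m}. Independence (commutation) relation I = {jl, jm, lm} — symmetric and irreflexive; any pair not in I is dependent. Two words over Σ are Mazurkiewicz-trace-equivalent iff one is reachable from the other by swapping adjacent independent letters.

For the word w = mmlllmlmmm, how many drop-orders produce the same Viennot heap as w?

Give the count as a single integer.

drop 0:m onto floor
drop 1:m onto {0:m}
drop 2:l onto floor
drop 3:l onto {2:l}
drop 4:l onto {3:l}
drop 5:m onto {1:m}
drop 6:l onto {4:l}
drop 7:m onto {5:m}
drop 8:m onto {7:m}
drop 9:m onto {8:m}
ground layer = {0:m, 2:l}
drop-orders for the pieces not yet dropped (sum over which currently-grounded one goes next):
  1 to go: {6} 1  {9} 1
  2 to go: {4,6} 1  {6,9} 2  {8,9} 1
  3 to go: {3,4,6} 1  {4,6,9} 3  {6,8,9} 3  {7,8,9} 1
  4 to go: {2,3,4,6} 1  {3,4,6,9} 4  {4,6,8,9} 6  {5,7,8,9} 1  {6,7,8,9} 4
  5 to go: {1,5,7,8,9} 1  {2,3,4,6,9} 5  {3,4,6,8,9} 10  {4,6,7,8,9} 10  {5,6,7,8,9} 5
  6 to go: {0,1,5,7,8,9} 1  {1,5,6,7,8,9} 6  {2,3,4,6,8,9} 15  {3,4,6,7,8,9} 20  {4,5,6,7,8,9} 15
  7 to go: {0,1,5,6,7,8,9} 7  {1,4,5,6,7,8,9} 21  {2,3,4,6,7,8,9} 35  {3,4,5,6,7,8,9} 35
  8 to go: {0,1,4,5,6,7,8,9} 28  {1,3,4,5,6,7,8,9} 56  {2,3,4,5,6,7,8,9} 70
  if 0:m drops first: 126 orders
  if 2:l drops first: 84 orders
heap linearizations: 210

210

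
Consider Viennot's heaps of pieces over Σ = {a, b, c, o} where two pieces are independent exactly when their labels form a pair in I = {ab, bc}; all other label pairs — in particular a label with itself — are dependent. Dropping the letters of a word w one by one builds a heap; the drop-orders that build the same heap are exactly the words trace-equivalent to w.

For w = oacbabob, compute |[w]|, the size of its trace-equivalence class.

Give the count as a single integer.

10

piece 0:o — minimal
piece 1:a rests on {0:o}
piece 2:c rests on {1:a}
piece 3:b rests on {0:o}
piece 4:a rests on {2:c}
piece 5:b rests on {3:b}
piece 6:o rests on {4:a, 5:b}
piece 7:b rests on {6:o}
minimal pieces: {0:o}
ways to finish when only these pieces remain (= sum over removing one remaining piece with nothing left below it):
  1 left: {7}→1
  2 left: {6,7}→1
  3 left: {4,6,7}→1  {5,6,7}→1
  4 left: {2,4,6,7}→1  {3,5,6,7}→1  {4,5,6,7}→2
  5 left: {1,2,4,6,7}→1  {2,4,5,6,7}→3  {3,4,5,6,7}→3
  6 left: {1,2,4,5,6,7}→4  {2,3,4,5,6,7}→6
  placing 0:o first → 10 extensions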